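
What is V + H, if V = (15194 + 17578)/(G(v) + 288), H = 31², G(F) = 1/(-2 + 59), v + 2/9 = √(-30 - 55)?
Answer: 17644741/16417 ≈ 1074.8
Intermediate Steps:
v = -2/9 + I*√85 (v = -2/9 + √(-30 - 55) = -2/9 + √(-85) = -2/9 + I*√85 ≈ -0.22222 + 9.2195*I)
G(F) = 1/57
H = 961
V = 1868004/16417 (V = (15194 + 17578)/(1/57 + 288) = 32772/(16417/57) = 32772*(57/16417) = 1868004/16417 ≈ 113.78)
V + H = 1868004/16417 + 961 = 17644741/16417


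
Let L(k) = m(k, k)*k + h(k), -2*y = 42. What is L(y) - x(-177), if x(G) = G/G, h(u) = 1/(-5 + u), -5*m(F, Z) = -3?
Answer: -1773/130 ≈ -13.638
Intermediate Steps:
y = -21 (y = -1/2*42 = -21)
m(F, Z) = 3/5 (m(F, Z) = -1/5*(-3) = 3/5)
x(G) = 1
L(k) = 1/(-5 + k) + 3*k/5 (L(k) = 3*k/5 + 1/(-5 + k) = 1/(-5 + k) + 3*k/5)
L(y) - x(-177) = (5 + 3*(-21)*(-5 - 21))/(5*(-5 - 21)) - 1*1 = (1/5)*(5 + 3*(-21)*(-26))/(-26) - 1 = (1/5)*(-1/26)*(5 + 1638) - 1 = (1/5)*(-1/26)*1643 - 1 = -1643/130 - 1 = -1773/130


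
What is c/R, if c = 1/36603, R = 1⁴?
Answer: 1/36603 ≈ 2.7320e-5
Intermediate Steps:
R = 1
c = 1/36603 ≈ 2.7320e-5
c/R = (1/36603)/1 = (1/36603)*1 = 1/36603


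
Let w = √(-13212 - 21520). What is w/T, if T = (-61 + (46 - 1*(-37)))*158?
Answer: I*√8683/1738 ≈ 0.053615*I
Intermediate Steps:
T = 3476 (T = (-61 + (46 + 37))*158 = (-61 + 83)*158 = 22*158 = 3476)
w = 2*I*√8683 (w = √(-34732) = 2*I*√8683 ≈ 186.37*I)
w/T = (2*I*√8683)/3476 = (2*I*√8683)*(1/3476) = I*√8683/1738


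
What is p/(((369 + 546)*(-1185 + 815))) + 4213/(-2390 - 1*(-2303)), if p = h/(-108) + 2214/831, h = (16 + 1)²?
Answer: -14223174777679/293713792200 ≈ -48.425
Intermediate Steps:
h = 289 (h = 17² = 289)
p = -349/29916 (p = 289/(-108) + 2214/831 = 289*(-1/108) + 2214*(1/831) = -289/108 + 738/277 = -349/29916 ≈ -0.011666)
p/(((369 + 546)*(-1185 + 815))) + 4213/(-2390 - 1*(-2303)) = -349*1/((-1185 + 815)*(369 + 546))/29916 + 4213/(-2390 - 1*(-2303)) = -349/(29916*(915*(-370))) + 4213/(-2390 + 2303) = -349/29916/(-338550) + 4213/(-87) = -349/29916*(-1/338550) + 4213*(-1/87) = 349/10128061800 - 4213/87 = -14223174777679/293713792200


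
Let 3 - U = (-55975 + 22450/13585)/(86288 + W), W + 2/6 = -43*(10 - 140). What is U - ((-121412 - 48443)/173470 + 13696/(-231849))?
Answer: 133951893323925979/28822667088246174 ≈ 4.6474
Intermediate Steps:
W = 16769/3 (W = -⅓ - 43*(10 - 140) = -⅓ - 43*(-130) = -⅓ + 5590 = 16769/3 ≈ 5589.7)
U = 2702923338/748894861 (U = 3 - (-55975 + 22450/13585)/(86288 + 16769/3) = 3 - (-55975 + 22450*(1/13585))/275633/3 = 3 - (-55975 + 4490/2717)*3/275633 = 3 - (-152079585)*3/(2717*275633) = 3 - 1*(-456238755/748894861) = 3 + 456238755/748894861 = 2702923338/748894861 ≈ 3.6092)
U - ((-121412 - 48443)/173470 + 13696/(-231849)) = 2702923338/748894861 - ((-121412 - 48443)/173470 + 13696/(-231849)) = 2702923338/748894861 - (-169855*1/173470 + 13696*(-1/231849)) = 2702923338/748894861 - (-33971/34694 - 13696/231849) = 2702923338/748894861 - 1*(-8351311403/8043769206) = 2702923338/748894861 + 8351311403/8043769206 = 133951893323925979/28822667088246174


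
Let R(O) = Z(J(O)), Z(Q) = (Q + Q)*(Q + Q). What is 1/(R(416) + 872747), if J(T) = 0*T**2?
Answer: 1/872747 ≈ 1.1458e-6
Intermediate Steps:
J(T) = 0
Z(Q) = 4*Q**2 (Z(Q) = (2*Q)*(2*Q) = 4*Q**2)
R(O) = 0 (R(O) = 4*0**2 = 4*0 = 0)
1/(R(416) + 872747) = 1/(0 + 872747) = 1/872747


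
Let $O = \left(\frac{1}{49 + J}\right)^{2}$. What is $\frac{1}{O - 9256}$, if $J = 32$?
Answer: $- \frac{6561}{60728615} \approx -0.00010804$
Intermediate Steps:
$O = \frac{1}{6561}$ ($O = \left(\frac{1}{49 + 32}\right)^{2} = \left(\frac{1}{81}\right)^{2} = \frac{1}{6561} \approx 0.00015242$)
$\frac{1}{O - 9256} = \frac{1}{\frac{1}{6561} - 9256} = \frac{1}{- \frac{60728615}{6561}} = - \frac{6561}{60728615}$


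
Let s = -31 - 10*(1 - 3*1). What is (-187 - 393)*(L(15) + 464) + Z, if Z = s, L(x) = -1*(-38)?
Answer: -291171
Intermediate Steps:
L(x) = 38
s = -11 (s = -31 - 10*(1 - 3) = -31 - 10*(-2) = -31 + 20 = -11)
Z = -11
(-187 - 393)*(L(15) + 464) + Z = (-187 - 393)*(38 + 464) - 11 = -580*502 - 11 = -291160 - 11 = -291171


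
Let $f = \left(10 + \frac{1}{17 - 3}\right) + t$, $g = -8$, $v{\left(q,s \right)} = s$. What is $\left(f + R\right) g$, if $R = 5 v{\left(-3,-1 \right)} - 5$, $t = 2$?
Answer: $- \frac{116}{7} \approx -16.571$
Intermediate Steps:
$f = \frac{169}{14}$ ($f = \left(10 + \frac{1}{17 - 3}\right) + 2 = \left(10 + \frac{1}{14}\right) + 2 = \frac{141}{14} + 2 = \frac{169}{14} \approx 12.071$)
$R = -10$ ($R = 5 \left(-1\right) - 5 = -5 - 5 = -10$)
$\left(f + R\right) g = \left(\frac{169}{14} - 10\right) \left(-8\right) = \frac{29}{14} \left(-8\right) = - \frac{116}{7}$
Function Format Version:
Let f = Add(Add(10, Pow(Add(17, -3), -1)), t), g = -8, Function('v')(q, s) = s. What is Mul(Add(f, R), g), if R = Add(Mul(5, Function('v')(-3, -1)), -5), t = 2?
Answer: Rational(-116, 7) ≈ -16.571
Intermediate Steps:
f = Rational(169, 14) (f = Add(Add(10, Pow(Add(17, -3), -1)), 2) = Add(Add(10, Pow(14, -1)), 2) = Add(Add(10, Rational(1, 14)), 2) = Add(Rational(141, 14), 2) = Rational(169, 14) ≈ 12.071)
R = -10 (R = Add(Mul(5, -1), -5) = Add(-5, -5) = -10)
Mul(Add(f, R), g) = Mul(Add(Rational(169, 14), -10), -8) = Mul(Rational(29, 14), -8) = Rational(-116, 7)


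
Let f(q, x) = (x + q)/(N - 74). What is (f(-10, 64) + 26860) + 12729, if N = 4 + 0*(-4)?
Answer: 1385588/35 ≈ 39588.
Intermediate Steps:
N = 4 (N = 4 + 0 = 4)
f(q, x) = -q/70 - x/70 (f(q, x) = (x + q)/(4 - 74) = (q + x)/(-70) = (q + x)*(-1/70) = -q/70 - x/70)
(f(-10, 64) + 26860) + 12729 = ((-1/70*(-10) - 1/70*64) + 26860) + 12729 = ((⅐ - 32/35) + 26860) + 12729 = (-27/35 + 26860) + 12729 = 940073/35 + 12729 = 1385588/35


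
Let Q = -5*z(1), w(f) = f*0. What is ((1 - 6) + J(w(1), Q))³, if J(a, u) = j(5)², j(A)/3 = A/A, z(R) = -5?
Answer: 64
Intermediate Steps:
w(f) = 0
j(A) = 3 (j(A) = 3*(A/A) = 3*1 = 3)
Q = 25 (Q = -5*(-5) = 25)
J(a, u) = 9 (J(a, u) = 3² = 9)
((1 - 6) + J(w(1), Q))³ = ((1 - 6) + 9)³ = (-5 + 9)³ = 4³ = 64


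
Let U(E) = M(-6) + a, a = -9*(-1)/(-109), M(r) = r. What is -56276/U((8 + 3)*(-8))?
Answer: 6134084/663 ≈ 9252.0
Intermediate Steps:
a = -9/109 (a = 9*(-1/109) = -9/109 ≈ -0.082569)
U(E) = -663/109 (U(E) = -6 - 9/109 = -663/109)
-56276/U((8 + 3)*(-8)) = -56276/(-663/109) = -56276*(-109/663) = 6134084/663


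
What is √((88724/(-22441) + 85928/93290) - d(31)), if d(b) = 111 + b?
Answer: I*√158913266032380735470/1046760445 ≈ 12.043*I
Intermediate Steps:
√((88724/(-22441) + 85928/93290) - d(31)) = √((88724/(-22441) + 85928/93290) - (111 + 31)) = √((88724*(-1/22441) + 85928*(1/93290)) - 1*142) = √((-88724/22441 + 42964/46645) - 142) = √(-3174375856/1046760445 - 142) = √(-151814359046/1046760445) = I*√158913266032380735470/1046760445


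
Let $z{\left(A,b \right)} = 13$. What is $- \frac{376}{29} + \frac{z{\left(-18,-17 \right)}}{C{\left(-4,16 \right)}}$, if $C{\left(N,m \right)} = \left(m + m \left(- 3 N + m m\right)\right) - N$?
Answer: $- \frac{1619431}{124932} \approx -12.962$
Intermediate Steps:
$C{\left(N,m \right)} = m - N + m \left(m^{2} - 3 N\right)$ ($C{\left(N,m \right)} = \left(m + m \left(- 3 N + m^{2}\right)\right) - N = \left(m + m \left(m^{2} - 3 N\right)\right) - N = m - N + m \left(m^{2} - 3 N\right)$)
$- \frac{376}{29} + \frac{z{\left(-18,-17 \right)}}{C{\left(-4,16 \right)}} = - \frac{376}{29} + \frac{13}{16 + 16^{3} - -4 - \left(-12\right) 16} = \left(-376\right) \frac{1}{29} + \frac{13}{16 + 4096 + 4 + 192} = - \frac{376}{29} + \frac{13}{4308} = - \frac{1619431}{124932}$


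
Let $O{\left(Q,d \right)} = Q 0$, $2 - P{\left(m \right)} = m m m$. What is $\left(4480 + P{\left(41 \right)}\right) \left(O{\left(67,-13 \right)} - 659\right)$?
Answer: $42465301$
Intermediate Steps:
$P{\left(m \right)} = 2 - m^{3}$ ($P{\left(m \right)} = 2 - m m m = 2 - m^{2} m = 2 - m^{3}$)
$O{\left(Q,d \right)} = 0$
$\left(4480 + P{\left(41 \right)}\right) \left(O{\left(67,-13 \right)} - 659\right) = \left(4480 + \left(2 - 41^{3}\right)\right) \left(0 - 659\right) = \left(4480 + \left(2 - 68921\right)\right) \left(-659\right) = \left(4480 - 68919\right) \left(-659\right) = \left(-64439\right) \left(-659\right) = 42465301$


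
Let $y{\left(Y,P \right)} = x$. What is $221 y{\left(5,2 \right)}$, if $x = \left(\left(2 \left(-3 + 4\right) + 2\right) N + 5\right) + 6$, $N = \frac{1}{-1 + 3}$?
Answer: $2873$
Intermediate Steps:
$N = \frac{1}{2} \approx 0.5$
$x = 13$ ($x = \left(\left(2 \left(-3 + 4\right) + 2\right) \frac{1}{2} + 5\right) + 6 = \left(\left(2 \cdot 1 + 2\right) \frac{1}{2} + 5\right) + 6 = \left(\left(2 + 2\right) \frac{1}{2} + 5\right) + 6 = \left(4 \cdot \frac{1}{2} + 5\right) + 6 = \left(2 + 5\right) + 6 = 7 + 6 = 13$)
$y{\left(Y,P \right)} = 13$
$221 y{\left(5,2 \right)} = 221 \cdot 13 = 2873$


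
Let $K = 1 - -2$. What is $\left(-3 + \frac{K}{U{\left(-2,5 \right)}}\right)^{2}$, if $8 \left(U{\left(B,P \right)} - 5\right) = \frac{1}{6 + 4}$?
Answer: $\frac{927369}{160801} \approx 5.7672$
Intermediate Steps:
$U{\left(B,P \right)} = \frac{401}{80}$ ($U{\left(B,P \right)} = 5 + \frac{1}{8 \left(6 + 4\right)} = 5 + \frac{1}{8 \cdot 10} = 5 + \frac{1}{8} \cdot \frac{1}{10} = 5 + \frac{1}{80} = \frac{401}{80}$)
$K = 3$ ($K = 1 + 2 = 3$)
$\left(-3 + \frac{K}{U{\left(-2,5 \right)}}\right)^{2} = \left(-3 + \frac{3}{\frac{401}{80}}\right)^{2} = \left(-3 + 3 \cdot \frac{80}{401}\right)^{2} = \left(-3 + \frac{240}{401}\right)^{2} = \left(- \frac{963}{401}\right)^{2} = \frac{927369}{160801}$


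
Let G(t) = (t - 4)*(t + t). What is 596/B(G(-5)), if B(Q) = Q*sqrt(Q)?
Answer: 149*sqrt(10)/675 ≈ 0.69804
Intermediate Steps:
G(t) = 2*t*(-4 + t) (G(t) = (-4 + t)*(2*t) = 2*t*(-4 + t))
B(Q) = Q**(3/2)
596/B(G(-5)) = 596/((2*(-5)*(-4 - 5))**(3/2)) = 596/((2*(-5)*(-9))**(3/2)) = 596/(90**(3/2)) = 596/((270*sqrt(10))) = 596*(sqrt(10)/2700) = 149*sqrt(10)/675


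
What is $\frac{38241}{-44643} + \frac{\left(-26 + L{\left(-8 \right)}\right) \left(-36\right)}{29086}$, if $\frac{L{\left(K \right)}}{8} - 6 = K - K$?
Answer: $- \frac{191272497}{216414383} \approx -0.88383$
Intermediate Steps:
$L{\left(K \right)} = 48$ ($L{\left(K \right)} = 48 + 8 \left(K - K\right) = 48 + 8 \cdot 0 = 48 + 0 = 48$)
$\frac{38241}{-44643} + \frac{\left(-26 + L{\left(-8 \right)}\right) \left(-36\right)}{29086} = \frac{38241}{-44643} + \frac{\left(-26 + 48\right) \left(-36\right)}{29086} = 38241 \left(- \frac{1}{44643}\right) + 22 \left(-36\right) \frac{1}{29086} = - \frac{12747}{14881} - \frac{396}{14543} = - \frac{191272497}{216414383}$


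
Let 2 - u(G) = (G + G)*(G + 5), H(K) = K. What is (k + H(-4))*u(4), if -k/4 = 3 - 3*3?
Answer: -1400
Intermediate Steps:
u(G) = 2 - 2*G*(5 + G) (u(G) = 2 - (G + G)*(G + 5) = 2 - 2*G*(5 + G))
k = 24 (k = -4*(3 - 3*3) = -4*(3 - 9) = -4*(-6) = 24)
(k + H(-4))*u(4) = (24 - 4)*(2 - 10*4 - 2*4²) = 20*(2 - 40 - 2*16) = 20*(2 - 40 - 32) = 20*(-70) = -1400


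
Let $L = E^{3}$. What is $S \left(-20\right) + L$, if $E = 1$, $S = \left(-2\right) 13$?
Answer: $521$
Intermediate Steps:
$S = -26$
$L = 1$ ($L = 1^{3} = 1$)
$S \left(-20\right) + L = \left(-26\right) \left(-20\right) + 1 = 520 + 1 = 521$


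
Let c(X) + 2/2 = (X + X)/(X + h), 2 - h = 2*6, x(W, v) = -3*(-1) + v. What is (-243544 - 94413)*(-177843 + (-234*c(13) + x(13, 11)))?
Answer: 60704850211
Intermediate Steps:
x(W, v) = 3 + v
h = -10 (h = 2 - 2*6 = 2 - 1*12 = 2 - 12 = -10)
c(X) = -1 + 2*X/(-10 + X) (c(X) = -1 + (X + X)/(X - 10) = -1 + (2*X)/(-10 + X) = -1 + 2*X/(-10 + X))
(-243544 - 94413)*(-177843 + (-234*c(13) + x(13, 11))) = (-243544 - 94413)*(-177843 + (-234*(10 + 13)/(-10 + 13) + (3 + 11))) = -337957*(-177843 + (-234*23/3 + 14)) = -337957*(-177843 + (-1794 + 14)) = -337957*(-177843 - 1780) = -337957*(-179623) = 60704850211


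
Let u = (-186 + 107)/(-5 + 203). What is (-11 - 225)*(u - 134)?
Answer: 3140098/99 ≈ 31718.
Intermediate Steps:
u = -79/198 ≈ -0.39899
(-11 - 225)*(u - 134) = (-11 - 225)*(-79/198 - 134) = -236*(-26611/198) = 3140098/99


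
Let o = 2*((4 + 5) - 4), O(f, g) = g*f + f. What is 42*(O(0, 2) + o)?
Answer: 420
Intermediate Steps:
O(f, g) = f + f*g (O(f, g) = f*g + f = f + f*g)
o = 10 (o = 2*(9 - 4) = 2*5 = 10)
42*(O(0, 2) + o) = 42*(0*(1 + 2) + 10) = 42*(0*3 + 10) = 42*(0 + 10) = 42*10 = 420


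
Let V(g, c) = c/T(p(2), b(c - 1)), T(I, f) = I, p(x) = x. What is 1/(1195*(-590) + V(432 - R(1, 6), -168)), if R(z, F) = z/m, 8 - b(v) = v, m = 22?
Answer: -1/705134 ≈ -1.4182e-6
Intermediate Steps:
b(v) = 8 - v
R(z, F) = z/22
V(g, c) = c/2
1/(1195*(-590) + V(432 - R(1, 6), -168)) = 1/(1195*(-590) + (½)*(-168)) = 1/(-705050 - 84) = 1/(-705134) = -1/705134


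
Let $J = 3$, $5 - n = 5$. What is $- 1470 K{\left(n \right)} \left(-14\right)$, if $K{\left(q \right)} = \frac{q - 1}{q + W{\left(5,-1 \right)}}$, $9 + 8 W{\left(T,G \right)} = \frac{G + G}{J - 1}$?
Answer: $16464$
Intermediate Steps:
$n = 0$ ($n = 5 - 5 = 0$)
$W{\left(T,G \right)} = - \frac{9}{8} + \frac{G}{8}$ ($W{\left(T,G \right)} = - \frac{9}{8} + \frac{\left(G + G\right) \frac{1}{3 - 1}}{8} = - \frac{9}{8} + \frac{2 G \frac{1}{2}}{8} = - \frac{9}{8} + \frac{G}{8}$)
$K{\left(q \right)} = \frac{-1 + q}{- \frac{5}{4} + q}$ ($K{\left(q \right)} = \frac{q - 1}{q + \left(- \frac{9}{8} + \frac{1}{8} \left(-1\right)\right)} = \frac{-1 + q}{q - \frac{5}{4}} = \frac{-1 + q}{- \frac{5}{4} + q}$)
$- 1470 K{\left(n \right)} \left(-14\right) = - 1470 \frac{4 \left(-1 + 0\right)}{-5 + 4 \cdot 0} \left(-14\right) = - 1470 \cdot 4 \frac{1}{-5 + 0} \left(-1\right) \left(-14\right) = - 1470 \cdot 4 \frac{1}{-5} \left(-1\right) \left(-14\right) = - 1470 \cdot 4 \left(- \frac{1}{5}\right) \left(-1\right) \left(-14\right) = \left(-1470\right) \frac{4}{5} \left(-14\right) = \left(-1176\right) \left(-14\right) = 16464$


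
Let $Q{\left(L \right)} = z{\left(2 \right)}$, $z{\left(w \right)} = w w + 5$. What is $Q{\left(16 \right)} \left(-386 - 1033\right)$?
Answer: $-12771$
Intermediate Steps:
$z{\left(w \right)} = 5 + w^{2}$ ($z{\left(w \right)} = w^{2} + 5 = 5 + w^{2}$)
$Q{\left(L \right)} = 9$ ($Q{\left(L \right)} = 5 + 2^{2} = 5 + 4 = 9$)
$Q{\left(16 \right)} \left(-386 - 1033\right) = 9 \left(-386 - 1033\right) = 9 \left(-1419\right) = -12771$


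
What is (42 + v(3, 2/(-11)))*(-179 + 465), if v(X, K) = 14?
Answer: 16016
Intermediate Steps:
(42 + v(3, 2/(-11)))*(-179 + 465) = (42 + 14)*(-179 + 465) = 56*286 = 16016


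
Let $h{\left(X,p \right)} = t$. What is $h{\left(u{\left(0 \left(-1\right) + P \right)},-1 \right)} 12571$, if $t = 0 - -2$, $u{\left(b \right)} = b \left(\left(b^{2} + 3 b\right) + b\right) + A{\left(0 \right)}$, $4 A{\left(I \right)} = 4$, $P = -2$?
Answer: $25142$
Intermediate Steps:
$A{\left(I \right)} = 1$ ($A{\left(I \right)} = \frac{1}{4} \cdot 4 = 1$)
$u{\left(b \right)} = 1 + b \left(b^{2} + 4 b\right)$ ($u{\left(b \right)} = b \left(\left(b^{2} + 3 b\right) + b\right) + 1 = b \left(b^{2} + 4 b\right) + 1 = 1 + b \left(b^{2} + 4 b\right)$)
$t = 2$ ($t = 0 + 2 = 2$)
$h{\left(X,p \right)} = 2$
$h{\left(u{\left(0 \left(-1\right) + P \right)},-1 \right)} 12571 = 2 \cdot 12571 = 25142$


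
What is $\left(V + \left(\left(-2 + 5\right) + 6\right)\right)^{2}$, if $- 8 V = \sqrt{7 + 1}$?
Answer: $\frac{\left(36 - \sqrt{2}\right)^{2}}{16} \approx 74.761$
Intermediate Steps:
$V = - \frac{\sqrt{2}}{4}$ ($V = - \frac{\sqrt{7 + 1}}{8} = - \frac{\sqrt{8}}{8} = - \frac{2 \sqrt{2}}{8} = - \frac{\sqrt{2}}{4} \approx -0.35355$)
$\left(V + \left(\left(-2 + 5\right) + 6\right)\right)^{2} = \left(- \frac{\sqrt{2}}{4} + \left(\left(-2 + 5\right) + 6\right)\right)^{2} = \left(- \frac{\sqrt{2}}{4} + \left(3 + 6\right)\right)^{2} = \left(- \frac{\sqrt{2}}{4} + 9\right)^{2} = \left(9 - \frac{\sqrt{2}}{4}\right)^{2}$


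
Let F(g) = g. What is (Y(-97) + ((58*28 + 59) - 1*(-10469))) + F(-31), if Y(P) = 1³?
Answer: 12122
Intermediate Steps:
Y(P) = 1
(Y(-97) + ((58*28 + 59) - 1*(-10469))) + F(-31) = (1 + ((58*28 + 59) - 1*(-10469))) - 31 = (1 + ((1624 + 59) + 10469)) - 31 = (1 + (1683 + 10469)) - 31 = (1 + 12152) - 31 = 12153 - 31 = 12122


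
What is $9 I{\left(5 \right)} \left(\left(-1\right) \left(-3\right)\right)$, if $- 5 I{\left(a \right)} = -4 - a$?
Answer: $\frac{243}{5} \approx 48.6$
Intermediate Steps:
$I{\left(a \right)} = \frac{4}{5} + \frac{a}{5}$ ($I{\left(a \right)} = - \frac{-4 - a}{5} = \frac{4}{5} + \frac{a}{5}$)
$9 I{\left(5 \right)} \left(\left(-1\right) \left(-3\right)\right) = 9 \left(\frac{4}{5} + \frac{1}{5} \cdot 5\right) \left(\left(-1\right) \left(-3\right)\right) = 9 \left(\frac{4}{5} + 1\right) 3 = 9 \cdot \frac{9}{5} \cdot 3 = \frac{81}{5} \cdot 3 = \frac{243}{5}$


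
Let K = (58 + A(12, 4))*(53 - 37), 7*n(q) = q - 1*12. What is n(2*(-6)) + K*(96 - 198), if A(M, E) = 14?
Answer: -822552/7 ≈ -1.1751e+5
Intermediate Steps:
n(q) = -12/7 + q/7 (n(q) = (q - 1*12)/7 = (q - 12)/7 = (-12 + q)/7 = -12/7 + q/7)
K = 1152 (K = (58 + 14)*(53 - 37) = 72*16 = 1152)
n(2*(-6)) + K*(96 - 198) = (-12/7 + (2*(-6))/7) + 1152*(96 - 198) = (-12/7 + (1/7)*(-12)) + 1152*(-102) = (-12/7 - 12/7) - 117504 = -24/7 - 117504 = -822552/7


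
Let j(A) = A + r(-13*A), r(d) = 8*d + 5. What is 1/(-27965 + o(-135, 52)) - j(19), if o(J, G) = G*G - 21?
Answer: 49350463/25282 ≈ 1952.0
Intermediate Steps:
o(J, G) = -21 + G² (o(J, G) = G² - 21 = -21 + G²)
r(d) = 5 + 8*d
j(A) = 5 - 103*A (j(A) = A + (5 + 8*(-13*A)) = A + (5 - 104*A) = 5 - 103*A)
1/(-27965 + o(-135, 52)) - j(19) = 1/(-27965 + (-21 + 52²)) - (5 - 103*19) = 1/(-27965 + (-21 + 2704)) - (5 - 1957) = 1/(-27965 + 2683) - 1*(-1952) = 1/(-25282) + 1952 = -1/25282 + 1952 = 49350463/25282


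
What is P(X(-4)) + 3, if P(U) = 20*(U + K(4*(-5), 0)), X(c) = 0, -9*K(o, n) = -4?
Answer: 107/9 ≈ 11.889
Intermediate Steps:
K(o, n) = 4/9 (K(o, n) = -⅑*(-4) = 4/9)
P(U) = 80/9 + 20*U (P(U) = 20*(U + 4/9) = 20*(4/9 + U) = 80/9 + 20*U)
P(X(-4)) + 3 = (80/9 + 20*0) + 3 = (80/9 + 0) + 3 = 80/9 + 3 = 107/9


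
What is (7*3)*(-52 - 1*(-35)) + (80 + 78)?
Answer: -199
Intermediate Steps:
(7*3)*(-52 - 1*(-35)) + (80 + 78) = 21*(-52 + 35) + 158 = 21*(-17) + 158 = -357 + 158 = -199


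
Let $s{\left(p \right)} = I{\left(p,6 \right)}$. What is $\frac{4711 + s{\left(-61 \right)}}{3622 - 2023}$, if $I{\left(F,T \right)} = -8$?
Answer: $\frac{4703}{1599} \approx 2.9412$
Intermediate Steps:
$s{\left(p \right)} = -8$
$\frac{4711 + s{\left(-61 \right)}}{3622 - 2023} = \frac{4711 - 8}{3622 - 2023} = \frac{4703}{1599}$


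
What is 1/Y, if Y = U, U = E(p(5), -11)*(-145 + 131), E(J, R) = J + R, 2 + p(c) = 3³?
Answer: -1/196 ≈ -0.0051020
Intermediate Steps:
p(c) = 25 (p(c) = -2 + 3³ = -2 + 27 = 25)
U = -196 (U = (25 - 11)*(-145 + 131) = 14*(-14) = -196)
Y = -196
1/Y = 1/(-196) = -1/196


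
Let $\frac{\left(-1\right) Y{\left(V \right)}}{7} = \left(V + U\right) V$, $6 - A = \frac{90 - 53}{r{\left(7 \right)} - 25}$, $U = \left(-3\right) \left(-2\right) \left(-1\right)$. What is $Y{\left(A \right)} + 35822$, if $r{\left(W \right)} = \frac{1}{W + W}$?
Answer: $\frac{4353684310}{121801} \approx 35744.0$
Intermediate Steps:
$r{\left(W \right)} = \frac{1}{2 W}$
$U = -6$ ($U = 6 \left(-1\right) = -6$)
$A = \frac{2612}{349}$ ($A = 6 - \frac{90 - 53}{\frac{1}{2 \cdot 7} - 25} = 6 - \frac{37}{\frac{1}{2} \cdot \frac{1}{7} - 25} = 6 - \frac{37}{\frac{1}{14} - 25} = 6 - \frac{37}{- \frac{349}{14}} = 6 - 37 \left(- \frac{14}{349}\right) = 6 - - \frac{518}{349} = 6 + \frac{518}{349} = \frac{2612}{349} \approx 7.4842$)
$Y{\left(V \right)} = - 7 V \left(-6 + V\right)$ ($Y{\left(V \right)} = - 7 \left(V - 6\right) V = - 7 \left(-6 + V\right) V = - 7 V \left(-6 + V\right)$)
$Y{\left(A \right)} + 35822 = 7 \cdot \frac{2612}{349} \left(6 - \frac{2612}{349}\right) + 35822 = 7 \cdot \frac{2612}{349} \left(- \frac{518}{349}\right) + 35822 = - \frac{9471112}{121801} + 35822 = \frac{4353684310}{121801}$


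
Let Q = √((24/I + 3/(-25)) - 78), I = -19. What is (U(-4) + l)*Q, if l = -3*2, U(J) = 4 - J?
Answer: 2*I*√716433/95 ≈ 17.819*I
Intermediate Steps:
l = -6
Q = I*√716433/95 (Q = √((24/(-19) + 3/(-25)) - 78) = √((24*(-1/19) + 3*(-1/25)) - 78) = √((-24/19 - 3/25) - 78) = √(-657/475 - 78) = √(-37707/475) = I*√716433/95 ≈ 8.9097*I)
(U(-4) + l)*Q = ((4 - 1*(-4)) - 6)*(I*√716433/95) = ((4 + 4) - 6)*(I*√716433/95) = (8 - 6)*(I*√716433/95) = 2*(I*√716433/95) = 2*I*√716433/95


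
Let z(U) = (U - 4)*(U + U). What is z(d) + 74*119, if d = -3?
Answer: 8848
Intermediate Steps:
z(U) = 2*U*(-4 + U) (z(U) = (-4 + U)*(2*U) = 2*U*(-4 + U))
z(d) + 74*119 = 2*(-3)*(-4 - 3) + 74*119 = 2*(-3)*(-7) + 8806 = 42 + 8806 = 8848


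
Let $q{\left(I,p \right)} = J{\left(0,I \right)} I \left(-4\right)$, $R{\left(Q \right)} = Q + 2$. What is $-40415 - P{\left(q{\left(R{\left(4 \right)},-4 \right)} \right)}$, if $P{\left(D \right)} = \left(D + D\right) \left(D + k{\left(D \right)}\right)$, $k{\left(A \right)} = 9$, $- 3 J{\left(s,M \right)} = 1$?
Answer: $-40687$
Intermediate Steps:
$J{\left(s,M \right)} = - \frac{1}{3}$ ($J{\left(s,M \right)} = \left(- \frac{1}{3}\right) 1 = - \frac{1}{3}$)
$R{\left(Q \right)} = 2 + Q$
$q{\left(I,p \right)} = \frac{4 I}{3}$ ($q{\left(I,p \right)} = - \frac{I}{3} \left(-4\right) = \frac{4 I}{3}$)
$P{\left(D \right)} = 2 D \left(9 + D\right)$ ($P{\left(D \right)} = \left(D + D\right) \left(D + 9\right) = 2 D \left(9 + D\right)$)
$-40415 - P{\left(q{\left(R{\left(4 \right)},-4 \right)} \right)} = -40415 - 2 \frac{4 \left(2 + 4\right)}{3} \left(9 + \frac{4 \left(2 + 4\right)}{3}\right) = -40415 - 2 \cdot \frac{4}{3} \cdot 6 \left(9 + \frac{4}{3} \cdot 6\right) = -40415 - 2 \cdot 8 \left(9 + 8\right) = -40415 - 2 \cdot 8 \cdot 17 = -40415 - 272 = -40687$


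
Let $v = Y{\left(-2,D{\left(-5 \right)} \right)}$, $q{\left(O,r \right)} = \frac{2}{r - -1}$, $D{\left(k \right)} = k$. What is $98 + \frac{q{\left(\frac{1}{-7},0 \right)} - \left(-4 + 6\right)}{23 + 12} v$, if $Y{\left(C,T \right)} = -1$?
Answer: $98$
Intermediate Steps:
$q{\left(O,r \right)} = \frac{2}{1 + r}$ ($q{\left(O,r \right)} = \frac{2}{r + 1} = \frac{2}{1 + r}$)
$v = -1$
$98 + \frac{q{\left(\frac{1}{-7},0 \right)} - \left(-4 + 6\right)}{23 + 12} v = 98 + \frac{\frac{2}{1 + 0} - \left(-4 + 6\right)}{23 + 12} \left(-1\right) = 98 + \frac{\frac{2}{1} - 2}{35} \left(-1\right) = 98 + \left(2 \cdot 1 - 2\right) \frac{1}{35} \left(-1\right) = 98 + \left(2 - 2\right) \frac{1}{35} \left(-1\right) = 98 + 0 \cdot \frac{1}{35} \left(-1\right) = 98 + 0 \left(-1\right) = 98 + 0 = 98$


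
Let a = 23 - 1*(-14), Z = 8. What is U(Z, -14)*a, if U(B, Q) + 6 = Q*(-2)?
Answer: 814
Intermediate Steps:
U(B, Q) = -6 - 2*Q (U(B, Q) = -6 + Q*(-2) = -6 - 2*Q)
a = 37 (a = 23 + 14 = 37)
U(Z, -14)*a = (-6 - 2*(-14))*37 = (-6 + 28)*37 = 22*37 = 814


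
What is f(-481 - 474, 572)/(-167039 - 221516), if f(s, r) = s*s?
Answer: -182405/77711 ≈ -2.3472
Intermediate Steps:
f(s, r) = s²
f(-481 - 474, 572)/(-167039 - 221516) = (-481 - 474)²/(-167039 - 221516) = (-955)²/(-388555) = 912025*(-1/388555) = -182405/77711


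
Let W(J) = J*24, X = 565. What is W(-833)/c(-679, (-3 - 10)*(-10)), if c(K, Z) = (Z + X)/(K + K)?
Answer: 27149136/695 ≈ 39064.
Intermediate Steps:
W(J) = 24*J
c(K, Z) = (565 + Z)/(2*K) (c(K, Z) = (Z + 565)/(K + K) = (565 + Z)/((2*K)) = (565 + Z)*(1/(2*K)) = (565 + Z)/(2*K))
W(-833)/c(-679, (-3 - 10)*(-10)) = (24*(-833))/(((½)*(565 + (-3 - 10)*(-10))/(-679))) = -19992*(-1358/(565 - 13*(-10))) = -19992*(-1358/(565 + 130)) = -19992/((½)*(-1/679)*695) = -19992/(-695/1358) = -19992*(-1358/695) = 27149136/695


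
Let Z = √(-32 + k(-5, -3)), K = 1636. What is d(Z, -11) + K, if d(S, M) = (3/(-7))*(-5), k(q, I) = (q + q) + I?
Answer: 11467/7 ≈ 1638.1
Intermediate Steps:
k(q, I) = I + 2*q (k(q, I) = 2*q + I = I + 2*q)
Z = 3*I*√5 (Z = √(-32 + (-3 + 2*(-5))) = √(-32 + (-3 - 10)) = √(-32 - 13) = √(-45) = 3*I*√5 ≈ 6.7082*I)
d(S, M) = 15/7 (d(S, M) = (3*(-⅐))*(-5) = -3/7*(-5) = 15/7)
d(Z, -11) + K = 15/7 + 1636 = 11467/7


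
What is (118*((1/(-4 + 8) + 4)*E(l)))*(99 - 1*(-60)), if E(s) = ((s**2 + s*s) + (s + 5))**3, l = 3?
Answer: 1401483876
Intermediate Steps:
E(s) = (5 + s + 2*s**2)**3 (E(s) = ((s**2 + s**2) + (5 + s))**3 = (2*s**2 + (5 + s))**3 = (5 + s + 2*s**2)**3)
(118*((1/(-4 + 8) + 4)*E(l)))*(99 - 1*(-60)) = (118*((1/(-4 + 8) + 4)*(5 + 3 + 2*3**2)**3))*(99 - 1*(-60)) = (118*((1/4 + 4)*(5 + 3 + 2*9)**3))*(99 + 60) = (118*((1/4 + 4)*(5 + 3 + 18)**3))*159 = (118*((17/4)*26**3))*159 = (118*((17/4)*17576))*159 = (118*74698)*159 = 8814364*159 = 1401483876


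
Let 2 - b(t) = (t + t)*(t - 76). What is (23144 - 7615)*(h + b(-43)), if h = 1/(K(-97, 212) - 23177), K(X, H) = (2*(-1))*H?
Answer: -3750027289057/23601 ≈ -1.5889e+8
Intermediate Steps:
b(t) = 2 - 2*t*(-76 + t) (b(t) = 2 - (t + t)*(t - 76) = 2 - 2*t*(-76 + t))
K(X, H) = -2*H
h = -1/23601 (h = 1/(-2*212 - 23177) = 1/(-424 - 23177) = 1/(-23601) = -1/23601 ≈ -4.2371e-5)
(23144 - 7615)*(h + b(-43)) = (23144 - 7615)*(-1/23601 + (2 - 2*(-43)² + 152*(-43))) = 15529*(-1/23601 + (2 - 2*1849 - 6536)) = 15529*(-1/23601 + (2 - 3698 - 6536)) = 15529*(-1/23601 - 10232) = 15529*(-241485433/23601) = -3750027289057/23601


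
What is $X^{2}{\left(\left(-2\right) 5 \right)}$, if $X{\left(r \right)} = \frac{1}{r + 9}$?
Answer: $1$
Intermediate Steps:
$X{\left(r \right)} = \frac{1}{9 + r}$
$X^{2}{\left(\left(-2\right) 5 \right)} = \left(\frac{1}{9 - 10}\right)^{2} = \left(\frac{1}{-1}\right)^{2} = \left(-1\right)^{2} = 1$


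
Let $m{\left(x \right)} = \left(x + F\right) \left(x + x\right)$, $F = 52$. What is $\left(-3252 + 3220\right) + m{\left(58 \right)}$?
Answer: $12728$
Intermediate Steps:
$m{\left(x \right)} = 2 x \left(52 + x\right)$ ($m{\left(x \right)} = \left(x + 52\right) \left(x + x\right) = \left(52 + x\right) 2 x = 2 x \left(52 + x\right)$)
$\left(-3252 + 3220\right) + m{\left(58 \right)} = \left(-3252 + 3220\right) + 2 \cdot 58 \left(52 + 58\right) = -32 + 2 \cdot 58 \cdot 110 = -32 + 12760 = 12728$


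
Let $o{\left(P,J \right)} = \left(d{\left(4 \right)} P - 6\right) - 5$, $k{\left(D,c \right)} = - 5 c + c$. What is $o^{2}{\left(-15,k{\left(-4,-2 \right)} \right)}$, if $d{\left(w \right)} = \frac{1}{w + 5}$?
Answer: $\frac{1444}{9} \approx 160.44$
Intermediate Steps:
$d{\left(w \right)} = \frac{1}{5 + w}$
$k{\left(D,c \right)} = - 4 c$
$o{\left(P,J \right)} = -11 + \frac{P}{9}$ ($o{\left(P,J \right)} = \left(\frac{P}{5 + 4} - 6\right) - 5 = \left(\frac{P}{9} - 6\right) - 5 = \left(-6 + \frac{P}{9}\right) - 5 = -11 + \frac{P}{9}$)
$o^{2}{\left(-15,k{\left(-4,-2 \right)} \right)} = \left(-11 + \frac{1}{9} \left(-15\right)\right)^{2} = \left(-11 - \frac{5}{3}\right)^{2} = \left(- \frac{38}{3}\right)^{2} = \frac{1444}{9}$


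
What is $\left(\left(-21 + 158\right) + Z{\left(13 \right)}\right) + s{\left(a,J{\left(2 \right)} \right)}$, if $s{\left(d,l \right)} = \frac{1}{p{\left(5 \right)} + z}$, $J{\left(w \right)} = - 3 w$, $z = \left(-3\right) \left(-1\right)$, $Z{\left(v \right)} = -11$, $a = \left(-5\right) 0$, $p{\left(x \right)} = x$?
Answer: $\frac{1009}{8} \approx 126.13$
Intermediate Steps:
$a = 0$
$z = 3$
$s{\left(d,l \right)} = \frac{1}{8}$ ($s{\left(d,l \right)} = \frac{1}{5 + 3} = \frac{1}{8}$)
$\left(\left(-21 + 158\right) + Z{\left(13 \right)}\right) + s{\left(a,J{\left(2 \right)} \right)} = \left(\left(-21 + 158\right) - 11\right) + \frac{1}{8} = \left(137 - 11\right) + \frac{1}{8} = 126 + \frac{1}{8} = \frac{1009}{8}$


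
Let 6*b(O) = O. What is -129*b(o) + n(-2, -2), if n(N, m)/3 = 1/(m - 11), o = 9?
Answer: -5037/26 ≈ -193.73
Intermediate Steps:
b(O) = O/6
n(N, m) = 3/(-11 + m) (n(N, m) = 3/(m - 11) = 3/(-11 + m))
-129*b(o) + n(-2, -2) = -43*9/2 + 3/(-11 - 2) = -129*3/2 + 3/(-13) = -387/2 + 3*(-1/13) = -387/2 - 3/13 = -5037/26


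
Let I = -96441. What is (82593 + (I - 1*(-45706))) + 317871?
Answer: 349729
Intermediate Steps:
(82593 + (I - 1*(-45706))) + 317871 = (82593 + (-96441 - 1*(-45706))) + 317871 = (82593 + (-96441 + 45706)) + 317871 = (82593 - 50735) + 317871 = 31858 + 317871 = 349729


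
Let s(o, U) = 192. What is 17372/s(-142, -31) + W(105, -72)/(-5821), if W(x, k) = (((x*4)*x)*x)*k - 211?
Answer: 16028298731/279408 ≈ 57365.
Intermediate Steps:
W(x, k) = -211 + 4*k*x**3 (W(x, k) = (((4*x)*x)*x)*k - 211 = ((4*x**2)*x)*k - 211 = (4*x**3)*k - 211 = 4*k*x**3 - 211 = -211 + 4*k*x**3)
17372/s(-142, -31) + W(105, -72)/(-5821) = 17372/192 + (-211 + 4*(-72)*105**3)/(-5821) = 17372*(1/192) + (-211 + 4*(-72)*1157625)*(-1/5821) = 4343/48 + (-211 - 333396000)*(-1/5821) = 4343/48 - 333396211*(-1/5821) = 4343/48 + 333396211/5821 = 16028298731/279408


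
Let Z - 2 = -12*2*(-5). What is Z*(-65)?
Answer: -7930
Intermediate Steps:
Z = 122 (Z = 2 - 12*2*(-5) = 2 - 24*(-5) = 2 + 120 = 122)
Z*(-65) = 122*(-65) = -7930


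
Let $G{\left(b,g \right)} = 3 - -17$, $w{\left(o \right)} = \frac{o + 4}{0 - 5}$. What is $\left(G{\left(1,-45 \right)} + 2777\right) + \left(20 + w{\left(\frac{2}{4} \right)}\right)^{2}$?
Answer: $\frac{316181}{100} \approx 3161.8$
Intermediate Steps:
$w{\left(o \right)} = - \frac{4}{5} - \frac{o}{5}$ ($w{\left(o \right)} = \frac{4 + o}{-5} = \left(4 + o\right) \left(- \frac{1}{5}\right) = - \frac{4}{5} - \frac{o}{5}$)
$G{\left(b,g \right)} = 20$ ($G{\left(b,g \right)} = 3 + 17 = 20$)
$\left(G{\left(1,-45 \right)} + 2777\right) + \left(20 + w{\left(\frac{2}{4} \right)}\right)^{2} = \left(20 + 2777\right) + \left(20 - \left(\frac{4}{5} + \frac{2 \cdot \frac{1}{4}}{5}\right)\right)^{2} = 2797 + \left(20 - \left(\frac{4}{5} + \frac{2 \cdot \frac{1}{4}}{5}\right)\right)^{2} = 2797 + \left(20 - \frac{9}{10}\right)^{2} = 2797 + \left(\frac{191}{10}\right)^{2} = 2797 + \frac{36481}{100} = \frac{316181}{100}$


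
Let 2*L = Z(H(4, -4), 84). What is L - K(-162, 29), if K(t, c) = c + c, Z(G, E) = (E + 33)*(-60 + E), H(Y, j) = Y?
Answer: 1346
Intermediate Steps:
Z(G, E) = (-60 + E)*(33 + E) (Z(G, E) = (33 + E)*(-60 + E) = (-60 + E)*(33 + E))
K(t, c) = 2*c
L = 1404 (L = (-1980 + 84² - 27*84)/2 = (-1980 + 7056 - 2268)/2 = (½)*2808 = 1404)
L - K(-162, 29) = 1404 - 2*29 = 1404 - 1*58 = 1404 - 58 = 1346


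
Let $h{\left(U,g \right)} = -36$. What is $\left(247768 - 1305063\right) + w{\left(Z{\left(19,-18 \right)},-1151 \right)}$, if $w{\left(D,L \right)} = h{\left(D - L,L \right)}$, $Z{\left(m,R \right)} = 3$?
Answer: $-1057331$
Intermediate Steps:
$w{\left(D,L \right)} = -36$
$\left(247768 - 1305063\right) + w{\left(Z{\left(19,-18 \right)},-1151 \right)} = \left(247768 - 1305063\right) - 36 = -1057295 - 36 = -1057331$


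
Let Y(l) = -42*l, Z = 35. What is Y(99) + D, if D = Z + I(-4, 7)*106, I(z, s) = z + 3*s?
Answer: -2321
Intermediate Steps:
D = 1837 (D = 35 + (-4 + 3*7)*106 = 35 + (-4 + 21)*106 = 35 + 17*106 = 35 + 1802 = 1837)
Y(99) + D = -42*99 + 1837 = -4158 + 1837 = -2321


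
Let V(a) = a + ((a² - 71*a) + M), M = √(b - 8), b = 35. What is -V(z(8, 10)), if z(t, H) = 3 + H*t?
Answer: -1079 - 3*√3 ≈ -1084.2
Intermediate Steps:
M = 3*√3 (M = √(35 - 8) = √27 = 3*√3 ≈ 5.1962)
V(a) = a² - 70*a + 3*√3 (V(a) = a + ((a² - 71*a) + 3*√3) = a + (a² - 71*a + 3*√3) = a² - 70*a + 3*√3)
-V(z(8, 10)) = -((3 + 10*8)² - 70*(3 + 10*8) + 3*√3) = -((3 + 80)² - 70*(3 + 80) + 3*√3) = -(83² - 70*83 + 3*√3) = -(6889 - 5810 + 3*√3) = -(1079 + 3*√3) = -1079 - 3*√3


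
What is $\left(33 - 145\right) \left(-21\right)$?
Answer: $2352$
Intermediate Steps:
$\left(33 - 145\right) \left(-21\right) = \left(-112\right) \left(-21\right) = 2352$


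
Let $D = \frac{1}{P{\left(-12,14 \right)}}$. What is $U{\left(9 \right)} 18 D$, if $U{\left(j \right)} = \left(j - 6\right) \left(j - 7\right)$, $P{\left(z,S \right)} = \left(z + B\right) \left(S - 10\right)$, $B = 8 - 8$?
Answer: $- \frac{9}{4} \approx -2.25$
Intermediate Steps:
$B = 0$ ($B = 8 - 8 = 0$)
$P{\left(z,S \right)} = z \left(-10 + S\right)$ ($P{\left(z,S \right)} = \left(z + 0\right) \left(S - 10\right) = z \left(-10 + S\right)$)
$D = - \frac{1}{48}$ ($D = \frac{1}{\left(-12\right) \left(-10 + 14\right)} = \frac{1}{\left(-12\right) 4} = \frac{1}{-48} = - \frac{1}{48} \approx -0.020833$)
$U{\left(j \right)} = \left(-7 + j\right) \left(-6 + j\right)$ ($U{\left(j \right)} = \left(-6 + j\right) \left(-7 + j\right) = \left(-7 + j\right) \left(-6 + j\right)$)
$U{\left(9 \right)} 18 D = \left(42 + 9^{2} - 117\right) 18 \left(- \frac{1}{48}\right) = \left(42 + 81 - 117\right) 18 \left(- \frac{1}{48}\right) = 6 \cdot 18 \left(- \frac{1}{48}\right) = 108 \left(- \frac{1}{48}\right) = - \frac{9}{4}$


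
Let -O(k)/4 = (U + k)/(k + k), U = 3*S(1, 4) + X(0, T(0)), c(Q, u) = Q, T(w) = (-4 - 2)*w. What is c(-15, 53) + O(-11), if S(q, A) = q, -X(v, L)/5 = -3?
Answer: -151/11 ≈ -13.727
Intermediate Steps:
T(w) = -6*w
X(v, L) = 15 (X(v, L) = -5*(-3) = 15)
U = 18 (U = 3*1 + 15 = 3 + 15 = 18)
O(k) = -2*(18 + k)/k (O(k) = -4*(18 + k)/(k + k) = -4*(18 + k)/(2*k) = -4*(18 + k)*1/(2*k) = -2*(18 + k)/k)
c(-15, 53) + O(-11) = -15 + (-2 - 36/(-11)) = -15 + (-2 - 36*(-1/11)) = -15 + (-2 + 36/11) = -15 + 14/11 = -151/11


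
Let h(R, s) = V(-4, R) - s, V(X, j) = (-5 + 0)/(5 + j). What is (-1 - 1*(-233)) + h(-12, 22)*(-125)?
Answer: 20249/7 ≈ 2892.7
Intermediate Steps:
V(X, j) = -5/(5 + j)
h(R, s) = -s - 5/(5 + R) (h(R, s) = -5/(5 + R) - s = -s - 5/(5 + R))
(-1 - 1*(-233)) + h(-12, 22)*(-125) = (-1 - 1*(-233)) + ((-5 - 1*22*(5 - 12))/(5 - 12))*(-125) = (-1 + 233) + ((-5 - 1*22*(-7))/(-7))*(-125) = 232 - (-5 + 154)/7*(-125) = 232 - ⅐*149*(-125) = 232 - 149/7*(-125) = 232 + 18625/7 = 20249/7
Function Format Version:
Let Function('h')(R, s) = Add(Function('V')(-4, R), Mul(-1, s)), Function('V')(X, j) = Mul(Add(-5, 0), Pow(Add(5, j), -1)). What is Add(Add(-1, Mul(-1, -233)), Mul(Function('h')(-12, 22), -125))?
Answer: Rational(20249, 7) ≈ 2892.7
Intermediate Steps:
Function('V')(X, j) = Mul(-5, Pow(Add(5, j), -1))
Function('h')(R, s) = Add(Mul(-1, s), Mul(-5, Pow(Add(5, R), -1))) (Function('h')(R, s) = Add(Mul(-5, Pow(Add(5, R), -1)), Mul(-1, s)) = Add(Mul(-1, s), Mul(-5, Pow(Add(5, R), -1))))
Add(Add(-1, Mul(-1, -233)), Mul(Function('h')(-12, 22), -125)) = Add(Add(-1, Mul(-1, -233)), Mul(Mul(Pow(Add(5, -12), -1), Add(-5, Mul(-1, 22, Add(5, -12)))), -125)) = Add(Add(-1, 233), Mul(Mul(Pow(-7, -1), Add(-5, Mul(-1, 22, -7))), -125)) = Add(232, Mul(Mul(Rational(-1, 7), Add(-5, 154)), -125)) = Add(232, Mul(Mul(Rational(-1, 7), 149), -125)) = Add(232, Mul(Rational(-149, 7), -125)) = Add(232, Rational(18625, 7)) = Rational(20249, 7)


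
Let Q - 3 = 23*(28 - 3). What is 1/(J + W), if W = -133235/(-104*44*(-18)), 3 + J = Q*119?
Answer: 82368/5665055437 ≈ 1.4540e-5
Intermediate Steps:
Q = 578 (Q = 3 + 23*(28 - 3) = 3 + 23*25 = 3 + 575 = 578)
J = 68779 (J = -3 + 578*119 = -3 + 68782 = 68779)
W = -133235/82368 (W = -133235/((-4576*(-18))) = -133235/82368 ≈ -1.6176)
1/(J + W) = 1/(68779 - 133235/82368) = 1/(5665055437/82368) = 82368/5665055437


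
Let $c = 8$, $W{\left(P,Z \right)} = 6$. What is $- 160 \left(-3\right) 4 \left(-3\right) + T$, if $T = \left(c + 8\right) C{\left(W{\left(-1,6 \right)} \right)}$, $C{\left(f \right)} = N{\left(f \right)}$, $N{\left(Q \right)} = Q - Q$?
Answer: $-5760$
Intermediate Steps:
$N{\left(Q \right)} = 0$
$C{\left(f \right)} = 0$
$T = 0$ ($T = \left(8 + 8\right) 0 = 16 \cdot 0 = 0$)
$- 160 \left(-3\right) 4 \left(-3\right) + T = - 160 \left(-3\right) 4 \left(-3\right) + 0 = - 160 \left(\left(-12\right) \left(-3\right)\right) + 0 = \left(-160\right) 36 + 0 = -5760 + 0 = -5760$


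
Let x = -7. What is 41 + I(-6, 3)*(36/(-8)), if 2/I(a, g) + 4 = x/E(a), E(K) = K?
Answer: 751/17 ≈ 44.176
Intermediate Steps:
I(a, g) = 2/(-4 - 7/a)
41 + I(-6, 3)*(36/(-8)) = 41 + (-2*(-6)/(7 + 4*(-6)))*(36/(-8)) = 41 + (-2*(-6)/(7 - 24))*(36*(-⅛)) = 41 - 2*(-6)/(-17)*(-9/2) = 41 - 2*(-6)*(-1/17)*(-9/2) = 41 - 12/17*(-9/2) = 41 + 54/17 = 751/17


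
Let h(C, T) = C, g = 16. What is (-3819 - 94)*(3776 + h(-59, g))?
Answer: -14544621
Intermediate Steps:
(-3819 - 94)*(3776 + h(-59, g)) = (-3819 - 94)*(3776 - 59) = -3913*3717 = -14544621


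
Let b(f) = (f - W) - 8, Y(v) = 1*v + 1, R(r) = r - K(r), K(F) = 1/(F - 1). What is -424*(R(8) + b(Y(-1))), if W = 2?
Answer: 6360/7 ≈ 908.57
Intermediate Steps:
K(F) = 1/(-1 + F)
R(r) = r - 1/(-1 + r)
Y(v) = 1 + v (Y(v) = v + 1 = 1 + v)
b(f) = -10 + f (b(f) = (f - 1*2) - 8 = (f - 2) - 8 = (-2 + f) - 8 = -10 + f)
-424*(R(8) + b(Y(-1))) = -424*((-1 + 8*(-1 + 8))/(-1 + 8) + (-10 + (1 - 1))) = -424*((-1 + 8*7)/7 + (-10 + 0)) = -424*((-1 + 56)/7 - 10) = -424*((⅐)*55 - 10) = -424*(55/7 - 10) = -424*(-15/7) = 6360/7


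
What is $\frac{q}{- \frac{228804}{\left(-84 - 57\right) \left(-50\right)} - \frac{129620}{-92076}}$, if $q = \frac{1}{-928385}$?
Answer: $\frac{5409465}{155918671799267} \approx 3.4694 \cdot 10^{-8}$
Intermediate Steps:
$q = - \frac{1}{928385} \approx -1.0771 \cdot 10^{-6}$
$\frac{q}{- \frac{228804}{\left(-84 - 57\right) \left(-50\right)} - \frac{129620}{-92076}} = - \frac{1}{928385 \left(- \frac{228804}{\left(-84 - 57\right) \left(-50\right)} - \frac{129620}{-92076}\right)} = - \frac{1}{928385 \left(- \frac{228804}{\left(-84 - 57\right) \left(-50\right)} - - \frac{32405}{23019}\right)} = - \frac{1}{928385 \left(- \frac{228804}{\left(-141\right) \left(-50\right)} + \frac{32405}{23019}\right)} = - \frac{1}{928385 \left(- \frac{228804}{7050} + \frac{32405}{23019}\right)} = - \frac{1}{928385 \left(\left(-228804\right) \frac{1}{7050} + \frac{32405}{23019}\right)} = - \frac{1}{928385 \left(- \frac{38134}{1175} + \frac{32405}{23019}\right)} = - \frac{1}{928385 \left(- \frac{839730671}{27047325}\right)} = \left(- \frac{1}{928385}\right) \left(- \frac{27047325}{839730671}\right) = \frac{5409465}{155918671799267}$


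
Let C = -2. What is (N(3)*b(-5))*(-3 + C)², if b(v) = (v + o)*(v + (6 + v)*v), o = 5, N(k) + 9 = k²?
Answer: 0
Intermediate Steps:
N(k) = -9 + k²
b(v) = (5 + v)*(v + v*(6 + v)) (b(v) = (v + 5)*(v + (6 + v)*v) = (5 + v)*(v + v*(6 + v)))
(N(3)*b(-5))*(-3 + C)² = ((-9 + 3²)*(-5*(35 + (-5)² + 12*(-5))))*(-3 - 2)² = ((-9 + 9)*(-5*(35 + 25 - 60)))*(-5)² = (0*(-5*0))*25 = (0*0)*25 = 0*25 = 0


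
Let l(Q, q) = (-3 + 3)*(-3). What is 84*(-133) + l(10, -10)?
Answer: -11172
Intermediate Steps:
l(Q, q) = 0 (l(Q, q) = 0*(-3) = 0)
84*(-133) + l(10, -10) = 84*(-133) + 0 = -11172 + 0 = -11172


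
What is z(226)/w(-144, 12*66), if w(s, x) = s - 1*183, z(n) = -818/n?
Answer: 409/36951 ≈ 0.011069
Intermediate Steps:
w(s, x) = -183 + s (w(s, x) = s - 183 = -183 + s)
z(226)/w(-144, 12*66) = (-818/226)/(-183 - 144) = -818*1/226/(-327) = -409/113*(-1/327) = 409/36951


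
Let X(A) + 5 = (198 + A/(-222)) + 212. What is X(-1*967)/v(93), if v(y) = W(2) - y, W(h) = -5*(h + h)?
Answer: -90877/25086 ≈ -3.6226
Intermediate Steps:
W(h) = -10*h
X(A) = 405 - A/222 (X(A) = -5 + ((198 + A/(-222)) + 212) = -5 + ((198 + A*(-1/222)) + 212) = -5 + ((198 - A/222) + 212) = -5 + (410 - A/222) = 405 - A/222)
v(y) = -20 - y (v(y) = -10*2 - y = -20 - y)
X(-1*967)/v(93) = (405 - (-1)*967/222)/(-20 - 1*93) = (405 - 1/222*(-967))/(-20 - 93) = (405 + 967/222)/(-113) = (90877/222)*(-1/113) = -90877/25086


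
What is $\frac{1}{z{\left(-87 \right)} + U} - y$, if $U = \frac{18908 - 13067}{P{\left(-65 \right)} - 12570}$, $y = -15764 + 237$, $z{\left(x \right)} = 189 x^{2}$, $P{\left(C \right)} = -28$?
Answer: $\frac{279826812647377}{18021949677} \approx 15527.0$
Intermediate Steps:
$y = -15527$
$U = - \frac{5841}{12598}$ ($U = \frac{18908 - 13067}{-28 - 12570} = \frac{5841}{-12598} = 5841 \left(- \frac{1}{12598}\right) = - \frac{5841}{12598} \approx -0.46364$)
$\frac{1}{z{\left(-87 \right)} + U} - y = \frac{1}{189 \left(-87\right)^{2} - \frac{5841}{12598}} - -15527 = \frac{1}{189 \cdot 7569 - \frac{5841}{12598}} + 15527 = \frac{1}{1430541 - \frac{5841}{12598}} + 15527 = \frac{1}{\frac{18021949677}{12598}} + 15527 = \frac{12598}{18021949677} + 15527 = \frac{279826812647377}{18021949677}$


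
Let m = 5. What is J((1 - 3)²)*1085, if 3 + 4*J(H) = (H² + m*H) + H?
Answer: 40145/4 ≈ 10036.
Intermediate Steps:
J(H) = -¾ + H²/4 + 3*H/2 (J(H) = -¾ + ((H² + 5*H) + H)/4 = -¾ + (H² + 6*H)/4 = -¾ + (H²/4 + 3*H/2) = -¾ + H²/4 + 3*H/2)
J((1 - 3)²)*1085 = (-¾ + ((1 - 3)²)²/4 + 3*(1 - 3)²/2)*1085 = (-¾ + ((-2)²)²/4 + (3/2)*(-2)²)*1085 = (-¾ + (¼)*4² + (3/2)*4)*1085 = (-¾ + (¼)*16 + 6)*1085 = (-¾ + 4 + 6)*1085 = (37/4)*1085 = 40145/4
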